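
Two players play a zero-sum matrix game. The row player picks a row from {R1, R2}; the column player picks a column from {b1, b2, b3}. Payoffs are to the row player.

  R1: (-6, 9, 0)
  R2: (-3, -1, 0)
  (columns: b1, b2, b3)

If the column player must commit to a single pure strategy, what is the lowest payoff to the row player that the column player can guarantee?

-3

Column maxima: b1 → -3, b2 → 9, b3 → 0.
The smallest of these is -3.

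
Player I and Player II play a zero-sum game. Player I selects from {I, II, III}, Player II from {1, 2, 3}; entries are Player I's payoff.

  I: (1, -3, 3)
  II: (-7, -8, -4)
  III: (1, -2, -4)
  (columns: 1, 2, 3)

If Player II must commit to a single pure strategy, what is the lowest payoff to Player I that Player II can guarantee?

Column maxima: 1 → 1, 2 → -2, 3 → 3.
The smallest of these is -2.

-2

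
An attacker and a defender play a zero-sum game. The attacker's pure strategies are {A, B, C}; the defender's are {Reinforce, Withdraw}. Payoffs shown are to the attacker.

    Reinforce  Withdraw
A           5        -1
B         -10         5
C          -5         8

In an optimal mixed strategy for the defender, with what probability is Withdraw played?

10/19

Row minima: A → -1, B → -10, C → -5; maximin = -1.
Column maxima: Reinforce → 5, Withdraw → 8; minimax = 5.
-1 ≠ 5, so there is no saddle point; optimal play is mixed.
B is strictly dominated by C, so the attacker never plays it.
On the remaining 2×2 (A, C vs Reinforce, Withdraw):
Let the attacker play A with probability p. Expected payoff against Reinforce: 5p + (-5)(1−p) = 10p − 5; against Withdraw: (-1)p + 8(1−p) = −9p + 8.
Setting these equal: 10p − 5 = −9p + 8 ⇒ 19p = 13 ⇒ p = 13/19, and the value is (10)·(13/19) − 5 = 35/19.
For the defender: with q = P(Reinforce), equating A's and C's payoffs gives 6q − 1 = −13q + 8 ⇒ q = 9/19.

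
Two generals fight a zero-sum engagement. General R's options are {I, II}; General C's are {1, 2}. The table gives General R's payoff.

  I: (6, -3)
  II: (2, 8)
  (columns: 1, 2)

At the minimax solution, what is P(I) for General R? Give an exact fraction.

2/5

Row minima: I → -3, II → 2; maximin = 2.
Column maxima: 1 → 6, 2 → 8; minimax = 6.
2 ≠ 6, so there is no saddle point; optimal play is mixed.
Let General R play I with probability p. Expected payoff against 1: 6p + 2(1−p) = 4p + 2; against 2: (-3)p + 8(1−p) = −11p + 8.
Setting these equal: 4p + 2 = −11p + 8 ⇒ 15p = 6 ⇒ p = 2/5, and the value is (4)·(2/5) + 2 = 18/5.
For General C: with q = P(1), equating I's and II's payoffs gives 9q − 3 = −6q + 8 ⇒ q = 11/15.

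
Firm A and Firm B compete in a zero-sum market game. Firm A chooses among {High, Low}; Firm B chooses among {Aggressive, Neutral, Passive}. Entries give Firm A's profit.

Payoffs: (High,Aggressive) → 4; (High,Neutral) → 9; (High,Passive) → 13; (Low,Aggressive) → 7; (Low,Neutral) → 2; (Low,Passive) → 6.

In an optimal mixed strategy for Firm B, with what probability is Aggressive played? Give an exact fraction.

7/10

Row minima: High → 4, Low → 2; maximin = 4.
Column maxima: Aggressive → 7, Neutral → 9, Passive → 13; minimax = 7.
4 ≠ 7, so there is no saddle point; optimal play is mixed.
Passive is strictly dominated by Neutral (it gives Firm A strictly more in every row), so Firm B never plays it.
On the remaining 2×2 (High, Low vs Aggressive, Neutral):
Let Firm A play High with probability p. Expected payoff against Aggressive: 4p + 7(1−p) = −3p + 7; against Neutral: 9p + 2(1−p) = 7p + 2.
Setting these equal: −3p + 7 = 7p + 2 ⇒ −10p = -5 ⇒ p = 1/2, and the value is (-3)·(1/2) + 7 = 11/2.
For Firm B: with q = P(Aggressive), equating High's and Low's payoffs gives −5q + 9 = 5q + 2 ⇒ q = 7/10.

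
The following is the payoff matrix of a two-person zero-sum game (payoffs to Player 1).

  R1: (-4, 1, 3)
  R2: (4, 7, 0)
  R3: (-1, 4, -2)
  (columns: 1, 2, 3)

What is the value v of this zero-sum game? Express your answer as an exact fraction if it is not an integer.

12/11

Row minima: R1 → -4, R2 → 0, R3 → -2; maximin = 0.
Column maxima: 1 → 4, 2 → 7, 3 → 3; minimax = 3.
0 ≠ 3, so there is no saddle point; optimal play is mixed.
R3 is strictly dominated by R2, so Player 1 never plays it.
2 is strictly dominated by 1 (it gives Player 1 strictly more in every row), so Player 2 never plays it.
On the remaining 2×2 (R1, R2 vs 1, 3):
Let Player 1 play R1 with probability p. Expected payoff against 1: (-4)p + 4(1−p) = −8p + 4; against 3: 3p + 0(1−p) = 3p.
Setting these equal: −8p + 4 = 3p ⇒ −11p = -4 ⇒ p = 4/11, and the value is (-8)·(4/11) + 4 = 12/11.
For Player 2: with q = P(1), equating R1's and R2's payoffs gives −7q + 3 = 4q ⇒ q = 3/11.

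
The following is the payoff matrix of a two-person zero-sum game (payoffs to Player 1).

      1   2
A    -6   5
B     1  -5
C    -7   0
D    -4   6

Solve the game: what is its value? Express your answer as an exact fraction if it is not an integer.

-7/8

Row minima: A → -6, B → -5, C → -7, D → -4; maximin = -4.
Column maxima: 1 → 1, 2 → 6; minimax = 1.
-4 ≠ 1, so there is no saddle point; optimal play is mixed.
A is strictly dominated by D, so Player 1 never plays it.
C is strictly dominated by D, so Player 1 never plays it.
On the remaining 2×2 (B, D vs 1, 2):
Let Player 1 play B with probability p. Expected payoff against 1: 1p + (-4)(1−p) = 5p − 4; against 2: (-5)p + 6(1−p) = −11p + 6.
Setting these equal: 5p − 4 = −11p + 6 ⇒ 16p = 10 ⇒ p = 5/8, and the value is (5)·(5/8) − 4 = -7/8.
For Player 2: with q = P(1), equating B's and D's payoffs gives 6q − 5 = −10q + 6 ⇒ q = 11/16.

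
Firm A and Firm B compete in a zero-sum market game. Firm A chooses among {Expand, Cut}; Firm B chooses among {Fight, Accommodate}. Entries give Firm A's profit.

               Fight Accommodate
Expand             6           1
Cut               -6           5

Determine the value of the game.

Row minima: Expand → 1, Cut → -6; maximin = 1.
Column maxima: Fight → 6, Accommodate → 5; minimax = 5.
1 ≠ 5, so there is no saddle point; optimal play is mixed.
Let Firm A play Expand with probability p. Expected payoff against Fight: 6p + (-6)(1−p) = 12p − 6; against Accommodate: 1p + 5(1−p) = −4p + 5.
Setting these equal: 12p − 6 = −4p + 5 ⇒ 16p = 11 ⇒ p = 11/16, and the value is (12)·(11/16) − 6 = 9/4.
For Firm B: with q = P(Fight), equating Expand's and Cut's payoffs gives 5q + 1 = −11q + 5 ⇒ q = 1/4.

9/4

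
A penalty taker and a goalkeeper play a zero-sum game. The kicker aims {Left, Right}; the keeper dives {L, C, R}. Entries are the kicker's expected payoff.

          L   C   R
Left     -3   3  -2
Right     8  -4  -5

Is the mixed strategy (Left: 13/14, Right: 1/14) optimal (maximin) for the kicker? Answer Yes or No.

Yes

Against L this mix gives (13/14)·(-3) + (1/14)·8 = -31/14.
Against C this mix gives (13/14)·3 + (1/14)·(-4) = 5/2.
Against R this mix gives (13/14)·(-2) + (1/14)·(-5) = -31/14.
All of the keeper's active replies (L, R) yield -31/14, and no column does worse for the kicker. The mix makes the keeper indifferent and guarantees -31/14, so it is optimal.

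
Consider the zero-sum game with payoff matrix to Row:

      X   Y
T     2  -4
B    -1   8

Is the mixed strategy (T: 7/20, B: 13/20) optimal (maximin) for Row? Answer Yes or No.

Against X this mix gives (7/20)·2 + (13/20)·(-1) = 1/20.
Against Y this mix gives (7/20)·(-4) + (13/20)·8 = 19/5.
Column will play X, holding Row to 1/20. Shifting weight toward the row that does better against X would raise this floor (the equalizing mix achieves 4/5 against both X and Y), so the proposed strategy is not optimal.

No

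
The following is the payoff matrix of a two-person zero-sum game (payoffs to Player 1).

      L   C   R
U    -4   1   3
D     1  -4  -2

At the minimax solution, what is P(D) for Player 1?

1/2

Row minima: U → -4, D → -4; maximin = -4.
Column maxima: L → 1, C → 1, R → 3; minimax = 1.
-4 ≠ 1, so there is no saddle point; optimal play is mixed.
R is strictly dominated by C (it gives Player 1 strictly more in every row), so Player 2 never plays it.
On the remaining 2×2 (U, D vs L, C):
Let Player 1 play U with probability p. Expected payoff against L: (-4)p + 1(1−p) = −5p + 1; against C: 1p + (-4)(1−p) = 5p − 4.
Setting these equal: −5p + 1 = 5p − 4 ⇒ −10p = -5 ⇒ p = 1/2, and the value is (-5)·(1/2) + 1 = -3/2.
For Player 2: with q = P(L), equating U's and D's payoffs gives −5q + 1 = 5q − 4 ⇒ q = 1/2.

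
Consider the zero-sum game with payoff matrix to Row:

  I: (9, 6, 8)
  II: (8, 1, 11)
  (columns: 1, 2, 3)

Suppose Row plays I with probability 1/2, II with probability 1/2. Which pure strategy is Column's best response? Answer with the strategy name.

If Column plays 1, Row's expected payoff is (1/2)·9 + (1/2)·8 = 17/2.
If Column plays 2, Row's expected payoff is (1/2)·6 + (1/2)·1 = 7/2.
If Column plays 3, Row's expected payoff is (1/2)·8 + (1/2)·11 = 19/2.
Column minimizes Row's payoff; the smallest is 7/2, so the best response is 2.

2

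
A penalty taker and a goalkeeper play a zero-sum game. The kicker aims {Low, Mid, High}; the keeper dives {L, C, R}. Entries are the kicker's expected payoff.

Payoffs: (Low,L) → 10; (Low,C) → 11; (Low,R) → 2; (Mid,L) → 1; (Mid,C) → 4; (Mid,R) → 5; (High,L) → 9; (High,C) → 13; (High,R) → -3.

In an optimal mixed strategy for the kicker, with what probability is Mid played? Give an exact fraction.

Row minima: Low → 2, Mid → 1, High → -3; maximin = 2.
Column maxima: L → 10, C → 13, R → 5; minimax = 5.
2 ≠ 5, so there is no saddle point; optimal play is mixed.
C is strictly dominated by L (it gives the kicker strictly more in every row), so the keeper never plays it.
With C eliminated, High is strictly dominated by Low (Low gives the kicker strictly more in every remaining column), so the kicker never plays it.
On the remaining 2×2 (Low, Mid vs L, R):
Let the kicker play Low with probability p. Expected payoff against L: 10p + 1(1−p) = 9p + 1; against R: 2p + 5(1−p) = −3p + 5.
Setting these equal: 9p + 1 = −3p + 5 ⇒ 12p = 4 ⇒ p = 1/3, and the value is (9)·(1/3) + 1 = 4.
For the keeper: with q = P(L), equating Low's and Mid's payoffs gives 8q + 2 = −4q + 5 ⇒ q = 1/4.

2/3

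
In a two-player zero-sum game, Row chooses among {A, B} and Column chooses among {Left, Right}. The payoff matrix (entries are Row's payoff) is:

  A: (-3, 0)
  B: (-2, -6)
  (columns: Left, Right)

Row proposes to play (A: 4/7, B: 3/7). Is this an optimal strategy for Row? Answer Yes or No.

Against Left this mix gives (4/7)·(-3) + (3/7)·(-2) = -18/7.
Against Right this mix gives (4/7)·0 + (3/7)·(-6) = -18/7.
All of Column's active replies (Left, Right) yield -18/7, and no column does worse for Row. The mix makes Column indifferent and guarantees -18/7, so it is optimal.

Yes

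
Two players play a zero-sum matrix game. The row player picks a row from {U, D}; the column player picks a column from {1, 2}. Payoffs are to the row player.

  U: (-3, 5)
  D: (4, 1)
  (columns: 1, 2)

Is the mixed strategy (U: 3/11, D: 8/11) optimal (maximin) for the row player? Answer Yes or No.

Against 1 this mix gives (3/11)·(-3) + (8/11)·4 = 23/11.
Against 2 this mix gives (3/11)·5 + (8/11)·1 = 23/11.
All of the column player's active replies (1, 2) yield 23/11, and no column does worse for the row player. The mix makes the column player indifferent and guarantees 23/11, so it is optimal.

Yes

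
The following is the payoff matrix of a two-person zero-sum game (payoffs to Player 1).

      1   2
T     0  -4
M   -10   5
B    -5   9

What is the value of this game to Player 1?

Row minima: T → -4, M → -10, B → -5; maximin = -4.
Column maxima: 1 → 0, 2 → 9; minimax = 0.
-4 ≠ 0, so there is no saddle point; optimal play is mixed.
M is strictly dominated by B, so Player 1 never plays it.
On the remaining 2×2 (T, B vs 1, 2):
Let Player 1 play T with probability p. Expected payoff against 1: 0p + (-5)(1−p) = 5p − 5; against 2: (-4)p + 9(1−p) = −13p + 9.
Setting these equal: 5p − 5 = −13p + 9 ⇒ 18p = 14 ⇒ p = 7/9, and the value is (5)·(7/9) − 5 = -10/9.
For Player 2: with q = P(1), equating T's and B's payoffs gives 4q − 4 = −14q + 9 ⇒ q = 13/18.

-10/9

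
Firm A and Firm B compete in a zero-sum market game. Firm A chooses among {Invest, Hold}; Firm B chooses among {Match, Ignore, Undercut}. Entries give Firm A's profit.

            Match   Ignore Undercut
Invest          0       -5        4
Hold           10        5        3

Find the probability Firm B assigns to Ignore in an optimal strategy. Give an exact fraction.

Row minima: Invest → -5, Hold → 3; maximin = 3.
Column maxima: Match → 10, Ignore → 5, Undercut → 4; minimax = 4.
3 ≠ 4, so there is no saddle point; optimal play is mixed.
Match is strictly dominated by Ignore (it gives Firm A strictly more in every row), so Firm B never plays it.
On the remaining 2×2 (Invest, Hold vs Ignore, Undercut):
Let Firm A play Invest with probability p. Expected payoff against Ignore: (-5)p + 5(1−p) = −10p + 5; against Undercut: 4p + 3(1−p) = p + 3.
Setting these equal: −10p + 5 = p + 3 ⇒ −11p = -2 ⇒ p = 2/11, and the value is (-10)·(2/11) + 5 = 35/11.
For Firm B: with q = P(Ignore), equating Invest's and Hold's payoffs gives −9q + 4 = 2q + 3 ⇒ q = 1/11.

1/11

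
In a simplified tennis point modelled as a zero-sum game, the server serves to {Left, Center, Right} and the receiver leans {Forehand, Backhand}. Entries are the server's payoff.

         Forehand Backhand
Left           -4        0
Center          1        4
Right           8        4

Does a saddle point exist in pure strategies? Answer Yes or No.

Row minima: Left → -4, Center → 1, Right → 4; maximin = 4.
Column maxima: Forehand → 8, Backhand → 4; minimax = 4.
maximin = minimax = 4, so a saddle point exists.

Yes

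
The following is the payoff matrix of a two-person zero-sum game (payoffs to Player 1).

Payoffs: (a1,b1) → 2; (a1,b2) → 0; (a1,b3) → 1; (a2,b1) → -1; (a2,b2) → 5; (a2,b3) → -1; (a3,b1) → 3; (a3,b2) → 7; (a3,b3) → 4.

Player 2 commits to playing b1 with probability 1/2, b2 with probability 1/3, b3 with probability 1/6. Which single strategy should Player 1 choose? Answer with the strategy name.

Expected payoff of a1: (1/2)·2 + (1/3)·0 + (1/6)·1 = 7/6.
Expected payoff of a2: (1/2)·(-1) + (1/3)·5 + (1/6)·(-1) = 1.
Expected payoff of a3: (1/2)·3 + (1/3)·7 + (1/6)·4 = 9/2.
The largest is 9/2, so Player 1's best response is a3.

a3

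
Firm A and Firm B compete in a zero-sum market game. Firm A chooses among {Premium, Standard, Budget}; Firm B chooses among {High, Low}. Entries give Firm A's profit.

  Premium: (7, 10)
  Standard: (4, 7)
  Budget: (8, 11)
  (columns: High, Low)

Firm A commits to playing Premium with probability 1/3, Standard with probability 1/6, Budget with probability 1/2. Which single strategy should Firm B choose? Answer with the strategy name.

If Firm B plays High, Firm A's expected payoff is (1/3)·7 + (1/6)·4 + (1/2)·8 = 7.
If Firm B plays Low, Firm A's expected payoff is (1/3)·10 + (1/6)·7 + (1/2)·11 = 10.
Firm B minimizes Firm A's payoff; the smallest is 7, so the best response is High.

High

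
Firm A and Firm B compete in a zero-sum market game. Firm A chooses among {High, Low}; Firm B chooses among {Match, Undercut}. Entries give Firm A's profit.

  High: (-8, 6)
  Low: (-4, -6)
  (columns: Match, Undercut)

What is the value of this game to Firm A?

-9/2

Row minima: High → -8, Low → -6; maximin = -6.
Column maxima: Match → -4, Undercut → 6; minimax = -4.
-6 ≠ -4, so there is no saddle point; optimal play is mixed.
Let Firm A play High with probability p. Expected payoff against Match: (-8)p + (-4)(1−p) = −4p − 4; against Undercut: 6p + (-6)(1−p) = 12p − 6.
Setting these equal: −4p − 4 = 12p − 6 ⇒ −16p = -2 ⇒ p = 1/8, and the value is (-4)·(1/8) − 4 = -9/2.
For Firm B: with q = P(Match), equating High's and Low's payoffs gives −14q + 6 = 2q − 6 ⇒ q = 3/4.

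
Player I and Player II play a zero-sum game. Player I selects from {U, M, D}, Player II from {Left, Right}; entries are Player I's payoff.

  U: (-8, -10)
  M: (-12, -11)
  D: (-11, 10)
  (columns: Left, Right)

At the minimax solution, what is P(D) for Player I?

Row minima: U → -10, M → -12, D → -11; maximin = -10.
Column maxima: Left → -8, Right → 10; minimax = -8.
-10 ≠ -8, so there is no saddle point; optimal play is mixed.
M is strictly dominated by U, so Player I never plays it.
On the remaining 2×2 (U, D vs Left, Right):
Let Player I play U with probability p. Expected payoff against Left: (-8)p + (-11)(1−p) = 3p − 11; against Right: (-10)p + 10(1−p) = −20p + 10.
Setting these equal: 3p − 11 = −20p + 10 ⇒ 23p = 21 ⇒ p = 21/23, and the value is (3)·(21/23) − 11 = -190/23.
For Player II: with q = P(Left), equating U's and D's payoffs gives 2q − 10 = −21q + 10 ⇒ q = 20/23.

2/23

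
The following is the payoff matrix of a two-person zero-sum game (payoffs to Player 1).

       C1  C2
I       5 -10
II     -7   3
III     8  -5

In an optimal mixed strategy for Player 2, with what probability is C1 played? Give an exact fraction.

Row minima: I → -10, II → -7, III → -5; maximin = -5.
Column maxima: C1 → 8, C2 → 3; minimax = 3.
-5 ≠ 3, so there is no saddle point; optimal play is mixed.
I is strictly dominated by III, so Player 1 never plays it.
On the remaining 2×2 (II, III vs C1, C2):
Let Player 1 play II with probability p. Expected payoff against C1: (-7)p + 8(1−p) = −15p + 8; against C2: 3p + (-5)(1−p) = 8p − 5.
Setting these equal: −15p + 8 = 8p − 5 ⇒ −23p = -13 ⇒ p = 13/23, and the value is (-15)·(13/23) + 8 = -11/23.
For Player 2: with q = P(C1), equating II's and III's payoffs gives −10q + 3 = 13q − 5 ⇒ q = 8/23.

8/23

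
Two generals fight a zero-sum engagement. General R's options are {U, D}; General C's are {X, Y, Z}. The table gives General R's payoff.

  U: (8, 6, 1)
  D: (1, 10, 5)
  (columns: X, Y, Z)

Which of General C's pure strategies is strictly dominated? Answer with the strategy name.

Z holds General R's payoff strictly below Y in every row: 1 < 6, 5 < 10.
So Y is strictly dominated for General C.

Y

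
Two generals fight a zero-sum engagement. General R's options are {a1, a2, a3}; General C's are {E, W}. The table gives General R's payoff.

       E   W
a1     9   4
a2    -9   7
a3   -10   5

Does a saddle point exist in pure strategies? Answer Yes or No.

No

Row minima: a1 → 4, a2 → -9, a3 → -10; maximin = 4.
Column maxima: E → 9, W → 7; minimax = 7.
4 ≠ 7, so no pure-strategy equilibrium exists.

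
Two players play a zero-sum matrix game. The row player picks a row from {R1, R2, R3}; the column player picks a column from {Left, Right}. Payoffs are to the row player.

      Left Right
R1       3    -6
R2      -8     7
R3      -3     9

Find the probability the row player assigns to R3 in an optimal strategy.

3/7

Row minima: R1 → -6, R2 → -8, R3 → -3; maximin = -3.
Column maxima: Left → 3, Right → 9; minimax = 3.
-3 ≠ 3, so there is no saddle point; optimal play is mixed.
R2 is strictly dominated by R3, so the row player never plays it.
On the remaining 2×2 (R1, R3 vs Left, Right):
Let the row player play R1 with probability p. Expected payoff against Left: 3p + (-3)(1−p) = 6p − 3; against Right: (-6)p + 9(1−p) = −15p + 9.
Setting these equal: 6p − 3 = −15p + 9 ⇒ 21p = 12 ⇒ p = 4/7, and the value is (6)·(4/7) − 3 = 3/7.
For the column player: with q = P(Left), equating R1's and R3's payoffs gives 9q − 6 = −12q + 9 ⇒ q = 5/7.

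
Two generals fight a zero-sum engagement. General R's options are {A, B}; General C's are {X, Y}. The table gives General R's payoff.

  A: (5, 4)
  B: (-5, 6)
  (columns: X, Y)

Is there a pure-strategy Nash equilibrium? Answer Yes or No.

Row minima: A → 4, B → -5; maximin = 4.
Column maxima: X → 5, Y → 6; minimax = 5.
4 ≠ 5, so no pure-strategy equilibrium exists.

No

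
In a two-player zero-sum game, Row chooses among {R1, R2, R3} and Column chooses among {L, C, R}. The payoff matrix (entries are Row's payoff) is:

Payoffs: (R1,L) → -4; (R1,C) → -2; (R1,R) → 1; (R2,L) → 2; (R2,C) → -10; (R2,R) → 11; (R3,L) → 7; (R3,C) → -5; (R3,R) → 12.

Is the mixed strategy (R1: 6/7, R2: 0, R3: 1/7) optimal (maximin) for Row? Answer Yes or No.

Yes

Against L this mix gives (6/7)·(-4) + (1/7)·7 = -17/7.
Against C this mix gives (6/7)·(-2) + (1/7)·(-5) = -17/7.
Against R this mix gives (6/7)·1 + (1/7)·12 = 18/7.
All of Column's active replies (L, C) yield -17/7, and no column does worse for Row. The mix makes Column indifferent and guarantees -17/7, so it is optimal.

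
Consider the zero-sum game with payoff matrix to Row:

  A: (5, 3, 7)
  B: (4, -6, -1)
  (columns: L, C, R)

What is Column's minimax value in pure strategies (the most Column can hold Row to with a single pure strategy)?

3

Column maxima: L → 5, C → 3, R → 7.
The smallest of these is 3.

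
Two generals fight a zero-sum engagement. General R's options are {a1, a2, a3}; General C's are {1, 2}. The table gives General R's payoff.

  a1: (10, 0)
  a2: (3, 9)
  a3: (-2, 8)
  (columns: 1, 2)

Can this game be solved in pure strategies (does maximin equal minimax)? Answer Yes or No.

Row minima: a1 → 0, a2 → 3, a3 → -2; maximin = 3.
Column maxima: 1 → 10, 2 → 9; minimax = 9.
3 ≠ 9, so no pure-strategy equilibrium exists.

No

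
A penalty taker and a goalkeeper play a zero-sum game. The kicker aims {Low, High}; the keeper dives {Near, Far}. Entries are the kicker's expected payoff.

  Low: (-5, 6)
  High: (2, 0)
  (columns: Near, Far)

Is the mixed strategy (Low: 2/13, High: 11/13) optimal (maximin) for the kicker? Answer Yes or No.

Yes

Against Near this mix gives (2/13)·(-5) + (11/13)·2 = 12/13.
Against Far this mix gives (2/13)·6 + (11/13)·0 = 12/13.
All of the keeper's active replies (Near, Far) yield 12/13, and no column does worse for the kicker. The mix makes the keeper indifferent and guarantees 12/13, so it is optimal.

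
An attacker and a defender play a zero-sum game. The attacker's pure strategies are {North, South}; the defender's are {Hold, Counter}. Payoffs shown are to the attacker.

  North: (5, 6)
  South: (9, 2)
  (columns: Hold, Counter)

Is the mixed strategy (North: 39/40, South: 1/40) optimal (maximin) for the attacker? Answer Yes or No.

Against Hold this mix gives (39/40)·5 + (1/40)·9 = 51/10.
Against Counter this mix gives (39/40)·6 + (1/40)·2 = 59/10.
The defender will play Hold, holding the attacker to 51/10. Shifting weight toward the row that does better against Hold would raise this floor (the equalizing mix achieves 11/2 against both Hold and Counter), so the proposed strategy is not optimal.

No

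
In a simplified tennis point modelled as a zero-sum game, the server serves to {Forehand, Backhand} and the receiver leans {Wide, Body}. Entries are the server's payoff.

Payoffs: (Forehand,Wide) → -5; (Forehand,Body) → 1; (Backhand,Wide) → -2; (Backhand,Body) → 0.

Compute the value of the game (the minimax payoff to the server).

Row minima: Forehand → -5, Backhand → -2; maximin = -2.
Column maxima: Wide → -2, Body → 1; minimax = -2.
Since maximin = minimax = -2, there is a saddle point and the value is -2.

-2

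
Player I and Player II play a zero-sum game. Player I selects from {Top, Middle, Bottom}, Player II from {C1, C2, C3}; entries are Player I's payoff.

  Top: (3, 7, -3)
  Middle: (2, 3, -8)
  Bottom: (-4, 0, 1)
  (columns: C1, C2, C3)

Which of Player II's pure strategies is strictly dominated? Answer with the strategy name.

C2

C1 holds Player I's payoff strictly below C2 in every row: 3 < 7, 2 < 3, -4 < 0.
So C2 is strictly dominated for Player II.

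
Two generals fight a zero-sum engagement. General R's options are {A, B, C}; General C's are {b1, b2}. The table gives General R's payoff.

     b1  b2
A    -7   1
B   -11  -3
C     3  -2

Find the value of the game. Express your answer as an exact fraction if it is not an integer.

-11/13

Row minima: A → -7, B → -11, C → -2; maximin = -2.
Column maxima: b1 → 3, b2 → 1; minimax = 1.
-2 ≠ 1, so there is no saddle point; optimal play is mixed.
B is strictly dominated by A, so General R never plays it.
On the remaining 2×2 (A, C vs b1, b2):
Let General R play A with probability p. Expected payoff against b1: (-7)p + 3(1−p) = −10p + 3; against b2: 1p + (-2)(1−p) = 3p − 2.
Setting these equal: −10p + 3 = 3p − 2 ⇒ −13p = -5 ⇒ p = 5/13, and the value is (-10)·(5/13) + 3 = -11/13.
For General C: with q = P(b1), equating A's and C's payoffs gives −8q + 1 = 5q − 2 ⇒ q = 3/13.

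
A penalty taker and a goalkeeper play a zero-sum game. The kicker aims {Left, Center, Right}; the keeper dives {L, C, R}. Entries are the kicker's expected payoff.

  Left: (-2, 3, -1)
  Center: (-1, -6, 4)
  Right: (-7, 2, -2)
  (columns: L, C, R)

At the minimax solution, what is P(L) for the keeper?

Row minima: Left → -2, Center → -6, Right → -7; maximin = -2.
Column maxima: L → -1, C → 3, R → 4; minimax = -1.
-2 ≠ -1, so there is no saddle point; optimal play is mixed.
Right is strictly dominated by Left, so the kicker never plays it.
R is strictly dominated by L (it gives the kicker strictly more in every row), so the keeper never plays it.
On the remaining 2×2 (Left, Center vs L, C):
Let the kicker play Left with probability p. Expected payoff against L: (-2)p + (-1)(1−p) = −p − 1; against C: 3p + (-6)(1−p) = 9p − 6.
Setting these equal: −p − 1 = 9p − 6 ⇒ −10p = -5 ⇒ p = 1/2, and the value is (-1)·(1/2) − 1 = -3/2.
For the keeper: with q = P(L), equating Left's and Center's payoffs gives −5q + 3 = 5q − 6 ⇒ q = 9/10.

9/10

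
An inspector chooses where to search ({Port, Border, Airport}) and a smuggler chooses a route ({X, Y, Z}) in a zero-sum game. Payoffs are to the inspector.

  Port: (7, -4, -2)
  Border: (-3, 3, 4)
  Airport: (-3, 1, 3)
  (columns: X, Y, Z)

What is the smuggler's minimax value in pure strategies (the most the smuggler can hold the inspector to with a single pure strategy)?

Column maxima: X → 7, Y → 3, Z → 4.
The smallest of these is 3.

3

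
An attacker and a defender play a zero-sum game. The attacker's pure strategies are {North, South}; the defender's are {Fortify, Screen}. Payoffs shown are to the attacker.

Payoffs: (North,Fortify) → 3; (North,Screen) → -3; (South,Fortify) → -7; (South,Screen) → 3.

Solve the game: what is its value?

Row minima: North → -3, South → -7; maximin = -3.
Column maxima: Fortify → 3, Screen → 3; minimax = 3.
-3 ≠ 3, so there is no saddle point; optimal play is mixed.
Let the attacker play North with probability p. Expected payoff against Fortify: 3p + (-7)(1−p) = 10p − 7; against Screen: (-3)p + 3(1−p) = −6p + 3.
Setting these equal: 10p − 7 = −6p + 3 ⇒ 16p = 10 ⇒ p = 5/8, and the value is (10)·(5/8) − 7 = -3/4.
For the defender: with q = P(Fortify), equating North's and South's payoffs gives 6q − 3 = −10q + 3 ⇒ q = 3/8.

-3/4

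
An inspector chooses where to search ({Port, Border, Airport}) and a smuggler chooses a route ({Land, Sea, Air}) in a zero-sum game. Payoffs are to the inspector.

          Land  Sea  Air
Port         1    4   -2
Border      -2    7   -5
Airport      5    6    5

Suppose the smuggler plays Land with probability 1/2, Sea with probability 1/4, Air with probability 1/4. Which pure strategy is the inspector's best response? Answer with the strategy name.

Expected payoff of Port: (1/2)·1 + (1/4)·4 + (1/4)·(-2) = 1.
Expected payoff of Border: (1/2)·(-2) + (1/4)·7 + (1/4)·(-5) = -1/2.
Expected payoff of Airport: (1/2)·5 + (1/4)·6 + (1/4)·5 = 21/4.
The largest is 21/4, so the inspector's best response is Airport.

Airport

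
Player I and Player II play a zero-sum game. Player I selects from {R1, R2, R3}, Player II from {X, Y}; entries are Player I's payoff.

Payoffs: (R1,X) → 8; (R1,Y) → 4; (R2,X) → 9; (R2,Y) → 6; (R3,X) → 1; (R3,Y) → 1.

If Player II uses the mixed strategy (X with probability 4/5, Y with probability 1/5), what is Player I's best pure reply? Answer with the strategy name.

R2

Expected payoff of R1: (4/5)·8 + (1/5)·4 = 36/5.
Expected payoff of R2: (4/5)·9 + (1/5)·6 = 42/5.
Expected payoff of R3: (4/5)·1 + (1/5)·1 = 1.
The largest is 42/5, so Player I's best response is R2.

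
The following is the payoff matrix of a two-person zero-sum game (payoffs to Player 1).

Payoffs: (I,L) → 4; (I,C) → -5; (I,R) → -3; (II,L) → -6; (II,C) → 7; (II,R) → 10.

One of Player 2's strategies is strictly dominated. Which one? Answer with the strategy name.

R

C holds Player 1's payoff strictly below R in every row: -5 < -3, 7 < 10.
So R is strictly dominated for Player 2.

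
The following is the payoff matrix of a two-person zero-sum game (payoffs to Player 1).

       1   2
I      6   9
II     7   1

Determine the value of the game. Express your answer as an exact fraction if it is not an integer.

Row minima: I → 6, II → 1; maximin = 6.
Column maxima: 1 → 7, 2 → 9; minimax = 7.
6 ≠ 7, so there is no saddle point; optimal play is mixed.
Let Player 1 play I with probability p. Expected payoff against 1: 6p + 7(1−p) = −p + 7; against 2: 9p + 1(1−p) = 8p + 1.
Setting these equal: −p + 7 = 8p + 1 ⇒ −9p = -6 ⇒ p = 2/3, and the value is (-1)·(2/3) + 7 = 19/3.
For Player 2: with q = P(1), equating I's and II's payoffs gives −3q + 9 = 6q + 1 ⇒ q = 8/9.

19/3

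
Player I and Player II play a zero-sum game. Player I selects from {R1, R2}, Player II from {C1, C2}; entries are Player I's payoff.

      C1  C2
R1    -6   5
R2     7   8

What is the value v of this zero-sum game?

7

Row minima: R1 → -6, R2 → 7; maximin = 7.
Column maxima: C1 → 7, C2 → 8; minimax = 7.
Since maximin = minimax = 7, there is a saddle point and the value is 7.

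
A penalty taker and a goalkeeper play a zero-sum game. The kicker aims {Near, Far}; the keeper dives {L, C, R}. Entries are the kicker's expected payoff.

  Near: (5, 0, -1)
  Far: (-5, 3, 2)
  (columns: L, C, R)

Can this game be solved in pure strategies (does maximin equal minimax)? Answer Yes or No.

No

Row minima: Near → -1, Far → -5; maximin = -1.
Column maxima: L → 5, C → 3, R → 2; minimax = 2.
-1 ≠ 2, so no pure-strategy equilibrium exists.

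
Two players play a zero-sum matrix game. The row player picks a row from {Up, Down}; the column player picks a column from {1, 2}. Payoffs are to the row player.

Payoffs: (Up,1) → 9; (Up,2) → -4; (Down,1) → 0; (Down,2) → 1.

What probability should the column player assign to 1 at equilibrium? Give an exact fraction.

Row minima: Up → -4, Down → 0; maximin = 0.
Column maxima: 1 → 9, 2 → 1; minimax = 1.
0 ≠ 1, so there is no saddle point; optimal play is mixed.
Let the row player play Up with probability p. Expected payoff against 1: 9p + 0(1−p) = 9p; against 2: (-4)p + 1(1−p) = −5p + 1.
Setting these equal: 9p = −5p + 1 ⇒ 14p = 1 ⇒ p = 1/14, and the value is (9)·(1/14) = 9/14.
For the column player: with q = P(1), equating Up's and Down's payoffs gives 13q − 4 = −q + 1 ⇒ q = 5/14.

5/14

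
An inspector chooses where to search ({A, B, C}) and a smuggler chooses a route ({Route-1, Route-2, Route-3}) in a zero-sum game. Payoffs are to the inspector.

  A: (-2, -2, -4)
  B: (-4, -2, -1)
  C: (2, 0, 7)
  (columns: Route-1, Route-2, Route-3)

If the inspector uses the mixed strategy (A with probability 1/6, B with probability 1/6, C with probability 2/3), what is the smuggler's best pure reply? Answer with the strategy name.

If the smuggler plays Route-1, the inspector's expected payoff is (1/6)·(-2) + (1/6)·(-4) + (2/3)·2 = 1/3.
If the smuggler plays Route-2, the inspector's expected payoff is (1/6)·(-2) + (1/6)·(-2) + (2/3)·0 = -2/3.
If the smuggler plays Route-3, the inspector's expected payoff is (1/6)·(-4) + (1/6)·(-1) + (2/3)·7 = 23/6.
The smuggler minimizes the inspector's payoff; the smallest is -2/3, so the best response is Route-2.

Route-2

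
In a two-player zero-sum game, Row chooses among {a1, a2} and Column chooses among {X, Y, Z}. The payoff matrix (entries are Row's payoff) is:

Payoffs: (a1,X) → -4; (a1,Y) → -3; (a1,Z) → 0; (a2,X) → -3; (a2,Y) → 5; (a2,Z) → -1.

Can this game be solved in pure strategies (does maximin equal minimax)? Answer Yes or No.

Row minima: a1 → -4, a2 → -3; maximin = -3.
Column maxima: X → -3, Y → 5, Z → 0; minimax = -3.
maximin = minimax = -3, so a saddle point exists.

Yes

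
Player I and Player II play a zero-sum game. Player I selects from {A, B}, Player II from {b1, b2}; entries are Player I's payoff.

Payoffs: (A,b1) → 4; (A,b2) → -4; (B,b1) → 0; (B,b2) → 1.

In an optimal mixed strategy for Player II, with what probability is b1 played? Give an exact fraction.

5/9

Row minima: A → -4, B → 0; maximin = 0.
Column maxima: b1 → 4, b2 → 1; minimax = 1.
0 ≠ 1, so there is no saddle point; optimal play is mixed.
Let Player I play A with probability p. Expected payoff against b1: 4p + 0(1−p) = 4p; against b2: (-4)p + 1(1−p) = −5p + 1.
Setting these equal: 4p = −5p + 1 ⇒ 9p = 1 ⇒ p = 1/9, and the value is (4)·(1/9) = 4/9.
For Player II: with q = P(b1), equating A's and B's payoffs gives 8q − 4 = −q + 1 ⇒ q = 5/9.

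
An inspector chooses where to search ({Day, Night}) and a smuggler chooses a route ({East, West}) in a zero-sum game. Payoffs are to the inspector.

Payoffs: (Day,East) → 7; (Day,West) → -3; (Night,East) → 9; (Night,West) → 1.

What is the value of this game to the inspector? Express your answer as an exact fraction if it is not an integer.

Row minima: Day → -3, Night → 1; maximin = 1.
Column maxima: East → 9, West → 1; minimax = 1.
Since maximin = minimax = 1, there is a saddle point and the value is 1.

1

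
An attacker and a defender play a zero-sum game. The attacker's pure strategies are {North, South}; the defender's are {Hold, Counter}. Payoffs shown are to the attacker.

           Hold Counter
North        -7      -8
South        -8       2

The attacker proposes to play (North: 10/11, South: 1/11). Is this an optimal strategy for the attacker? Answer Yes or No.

Yes

Against Hold this mix gives (10/11)·(-7) + (1/11)·(-8) = -78/11.
Against Counter this mix gives (10/11)·(-8) + (1/11)·2 = -78/11.
All of the defender's active replies (Hold, Counter) yield -78/11, and no column does worse for the attacker. The mix makes the defender indifferent and guarantees -78/11, so it is optimal.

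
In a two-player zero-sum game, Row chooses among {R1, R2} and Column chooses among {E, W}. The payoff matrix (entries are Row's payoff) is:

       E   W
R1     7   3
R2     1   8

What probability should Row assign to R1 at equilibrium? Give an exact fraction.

7/11

Row minima: R1 → 3, R2 → 1; maximin = 3.
Column maxima: E → 7, W → 8; minimax = 7.
3 ≠ 7, so there is no saddle point; optimal play is mixed.
Let Row play R1 with probability p. Expected payoff against E: 7p + 1(1−p) = 6p + 1; against W: 3p + 8(1−p) = −5p + 8.
Setting these equal: 6p + 1 = −5p + 8 ⇒ 11p = 7 ⇒ p = 7/11, and the value is (6)·(7/11) + 1 = 53/11.
For Column: with q = P(E), equating R1's and R2's payoffs gives 4q + 3 = −7q + 8 ⇒ q = 5/11.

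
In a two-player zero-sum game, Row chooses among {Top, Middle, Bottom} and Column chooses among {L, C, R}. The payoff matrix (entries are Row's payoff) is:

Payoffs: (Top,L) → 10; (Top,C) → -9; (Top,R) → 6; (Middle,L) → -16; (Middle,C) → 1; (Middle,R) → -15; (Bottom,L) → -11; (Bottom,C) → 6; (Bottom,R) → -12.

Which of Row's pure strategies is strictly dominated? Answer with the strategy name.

Middle

Bottom gives a strictly higher payoff than Middle against every column: -11 > -16, 6 > 1, -12 > -15.
So Middle is strictly dominated and Row never plays it.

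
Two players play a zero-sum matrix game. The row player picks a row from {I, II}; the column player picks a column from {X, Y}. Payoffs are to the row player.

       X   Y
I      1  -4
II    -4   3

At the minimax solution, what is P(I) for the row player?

7/12

Row minima: I → -4, II → -4; maximin = -4.
Column maxima: X → 1, Y → 3; minimax = 1.
-4 ≠ 1, so there is no saddle point; optimal play is mixed.
Let the row player play I with probability p. Expected payoff against X: 1p + (-4)(1−p) = 5p − 4; against Y: (-4)p + 3(1−p) = −7p + 3.
Setting these equal: 5p − 4 = −7p + 3 ⇒ 12p = 7 ⇒ p = 7/12, and the value is (5)·(7/12) − 4 = -13/12.
For the column player: with q = P(X), equating I's and II's payoffs gives 5q − 4 = −7q + 3 ⇒ q = 7/12.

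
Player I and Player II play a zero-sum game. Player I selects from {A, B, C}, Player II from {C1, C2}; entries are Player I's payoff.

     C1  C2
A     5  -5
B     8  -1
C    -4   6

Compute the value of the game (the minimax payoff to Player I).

Row minima: A → -5, B → -1, C → -4; maximin = -1.
Column maxima: C1 → 8, C2 → 6; minimax = 6.
-1 ≠ 6, so there is no saddle point; optimal play is mixed.
A is strictly dominated by B, so Player I never plays it.
On the remaining 2×2 (B, C vs C1, C2):
Let Player I play B with probability p. Expected payoff against C1: 8p + (-4)(1−p) = 12p − 4; against C2: (-1)p + 6(1−p) = −7p + 6.
Setting these equal: 12p − 4 = −7p + 6 ⇒ 19p = 10 ⇒ p = 10/19, and the value is (12)·(10/19) − 4 = 44/19.
For Player II: with q = P(C1), equating B's and C's payoffs gives 9q − 1 = −10q + 6 ⇒ q = 7/19.

44/19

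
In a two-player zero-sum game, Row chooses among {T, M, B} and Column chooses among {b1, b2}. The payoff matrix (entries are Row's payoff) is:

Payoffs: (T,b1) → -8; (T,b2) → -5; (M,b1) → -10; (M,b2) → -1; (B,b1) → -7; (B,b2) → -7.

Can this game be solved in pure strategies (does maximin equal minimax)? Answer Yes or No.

Row minima: T → -8, M → -10, B → -7; maximin = -7.
Column maxima: b1 → -7, b2 → -1; minimax = -7.
maximin = minimax = -7, so a saddle point exists.

Yes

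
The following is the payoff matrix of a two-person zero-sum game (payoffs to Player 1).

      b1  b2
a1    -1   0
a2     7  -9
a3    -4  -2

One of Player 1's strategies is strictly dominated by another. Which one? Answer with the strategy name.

a1 gives a strictly higher payoff than a3 against every column: -1 > -4, 0 > -2.
So a3 is strictly dominated and Player 1 never plays it.

a3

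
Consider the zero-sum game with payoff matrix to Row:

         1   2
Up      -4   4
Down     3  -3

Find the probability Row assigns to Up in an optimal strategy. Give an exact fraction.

Row minima: Up → -4, Down → -3; maximin = -3.
Column maxima: 1 → 3, 2 → 4; minimax = 3.
-3 ≠ 3, so there is no saddle point; optimal play is mixed.
Let Row play Up with probability p. Expected payoff against 1: (-4)p + 3(1−p) = −7p + 3; against 2: 4p + (-3)(1−p) = 7p − 3.
Setting these equal: −7p + 3 = 7p − 3 ⇒ −14p = -6 ⇒ p = 3/7, and the value is (-7)·(3/7) + 3 = 0.
For Column: with q = P(1), equating Up's and Down's payoffs gives −8q + 4 = 6q − 3 ⇒ q = 1/2.

3/7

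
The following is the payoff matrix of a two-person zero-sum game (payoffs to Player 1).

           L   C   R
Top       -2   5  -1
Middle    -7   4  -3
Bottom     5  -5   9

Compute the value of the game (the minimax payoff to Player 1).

Row minima: Top → -2, Middle → -7, Bottom → -5; maximin = -2.
Column maxima: L → 5, C → 5, R → 9; minimax = 5.
-2 ≠ 5, so there is no saddle point; optimal play is mixed.
Middle is strictly dominated by Top, so Player 1 never plays it.
R is strictly dominated by L (it gives Player 1 strictly more in every row), so Player 2 never plays it.
On the remaining 2×2 (Top, Bottom vs L, C):
Let Player 1 play Top with probability p. Expected payoff against L: (-2)p + 5(1−p) = −7p + 5; against C: 5p + (-5)(1−p) = 10p − 5.
Setting these equal: −7p + 5 = 10p − 5 ⇒ −17p = -10 ⇒ p = 10/17, and the value is (-7)·(10/17) + 5 = 15/17.
For Player 2: with q = P(L), equating Top's and Bottom's payoffs gives −7q + 5 = 10q − 5 ⇒ q = 10/17.

15/17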